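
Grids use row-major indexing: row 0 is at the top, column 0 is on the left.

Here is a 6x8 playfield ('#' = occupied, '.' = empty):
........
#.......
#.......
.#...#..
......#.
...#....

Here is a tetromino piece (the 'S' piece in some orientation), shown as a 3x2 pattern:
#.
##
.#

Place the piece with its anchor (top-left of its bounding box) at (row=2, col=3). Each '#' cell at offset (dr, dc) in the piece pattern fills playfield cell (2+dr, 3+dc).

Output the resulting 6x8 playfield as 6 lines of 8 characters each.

Answer: ........
#.......
#..#....
.#.###..
....#.#.
...#....

Derivation:
Fill (2+0,3+0) = (2,3)
Fill (2+1,3+0) = (3,3)
Fill (2+1,3+1) = (3,4)
Fill (2+2,3+1) = (4,4)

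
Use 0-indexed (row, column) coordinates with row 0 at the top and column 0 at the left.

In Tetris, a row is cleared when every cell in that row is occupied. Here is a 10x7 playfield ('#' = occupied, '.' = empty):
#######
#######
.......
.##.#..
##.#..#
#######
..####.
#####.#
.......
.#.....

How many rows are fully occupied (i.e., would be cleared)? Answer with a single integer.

Answer: 3

Derivation:
Check each row:
  row 0: 0 empty cells -> FULL (clear)
  row 1: 0 empty cells -> FULL (clear)
  row 2: 7 empty cells -> not full
  row 3: 4 empty cells -> not full
  row 4: 3 empty cells -> not full
  row 5: 0 empty cells -> FULL (clear)
  row 6: 3 empty cells -> not full
  row 7: 1 empty cell -> not full
  row 8: 7 empty cells -> not full
  row 9: 6 empty cells -> not full
Total rows cleared: 3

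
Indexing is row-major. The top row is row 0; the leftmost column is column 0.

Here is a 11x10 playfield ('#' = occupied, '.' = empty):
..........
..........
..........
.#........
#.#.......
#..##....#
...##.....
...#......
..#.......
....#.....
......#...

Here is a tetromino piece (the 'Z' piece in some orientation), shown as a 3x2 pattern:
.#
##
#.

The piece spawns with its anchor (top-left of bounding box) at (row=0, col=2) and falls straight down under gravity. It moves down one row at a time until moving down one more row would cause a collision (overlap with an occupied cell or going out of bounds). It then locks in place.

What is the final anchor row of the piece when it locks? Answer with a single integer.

Spawn at (row=0, col=2). Try each row:
  row 0: fits
  row 1: fits
  row 2: blocked -> lock at row 1

Answer: 1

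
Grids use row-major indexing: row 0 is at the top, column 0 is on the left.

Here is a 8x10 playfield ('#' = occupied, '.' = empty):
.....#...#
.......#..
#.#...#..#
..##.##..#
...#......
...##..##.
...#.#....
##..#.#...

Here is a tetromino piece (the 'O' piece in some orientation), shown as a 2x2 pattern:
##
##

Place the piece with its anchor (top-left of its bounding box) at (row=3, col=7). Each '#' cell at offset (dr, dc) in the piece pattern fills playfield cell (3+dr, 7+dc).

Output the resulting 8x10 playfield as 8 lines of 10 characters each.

Fill (3+0,7+0) = (3,7)
Fill (3+0,7+1) = (3,8)
Fill (3+1,7+0) = (4,7)
Fill (3+1,7+1) = (4,8)

Answer: .....#...#
.......#..
#.#...#..#
..##.#####
...#...##.
...##..##.
...#.#....
##..#.#...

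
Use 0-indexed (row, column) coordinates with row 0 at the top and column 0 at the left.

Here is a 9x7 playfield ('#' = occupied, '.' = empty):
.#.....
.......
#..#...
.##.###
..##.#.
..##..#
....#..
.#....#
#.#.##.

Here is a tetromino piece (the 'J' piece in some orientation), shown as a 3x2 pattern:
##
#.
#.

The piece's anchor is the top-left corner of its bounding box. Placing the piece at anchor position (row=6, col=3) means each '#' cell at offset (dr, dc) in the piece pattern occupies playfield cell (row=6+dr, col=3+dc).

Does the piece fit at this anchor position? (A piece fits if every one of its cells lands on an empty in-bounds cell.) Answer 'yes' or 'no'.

Check each piece cell at anchor (6, 3):
  offset (0,0) -> (6,3): empty -> OK
  offset (0,1) -> (6,4): occupied ('#') -> FAIL
  offset (1,0) -> (7,3): empty -> OK
  offset (2,0) -> (8,3): empty -> OK
All cells valid: no

Answer: no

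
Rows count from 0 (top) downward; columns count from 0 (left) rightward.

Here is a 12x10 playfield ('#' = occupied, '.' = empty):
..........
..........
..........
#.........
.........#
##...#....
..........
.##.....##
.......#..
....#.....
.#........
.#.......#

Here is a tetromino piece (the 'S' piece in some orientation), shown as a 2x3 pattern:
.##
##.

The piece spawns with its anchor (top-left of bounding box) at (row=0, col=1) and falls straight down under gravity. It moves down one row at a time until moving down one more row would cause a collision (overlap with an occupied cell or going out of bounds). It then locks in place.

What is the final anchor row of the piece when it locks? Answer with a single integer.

Spawn at (row=0, col=1). Try each row:
  row 0: fits
  row 1: fits
  row 2: fits
  row 3: fits
  row 4: blocked -> lock at row 3

Answer: 3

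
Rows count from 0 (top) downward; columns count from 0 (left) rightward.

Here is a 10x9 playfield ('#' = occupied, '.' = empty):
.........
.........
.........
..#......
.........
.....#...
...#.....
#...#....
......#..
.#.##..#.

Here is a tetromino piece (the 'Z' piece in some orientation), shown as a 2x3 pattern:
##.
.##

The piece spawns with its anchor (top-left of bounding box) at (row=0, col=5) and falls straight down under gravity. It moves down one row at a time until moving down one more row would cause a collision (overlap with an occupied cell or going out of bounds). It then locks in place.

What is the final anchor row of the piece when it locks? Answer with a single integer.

Answer: 4

Derivation:
Spawn at (row=0, col=5). Try each row:
  row 0: fits
  row 1: fits
  row 2: fits
  row 3: fits
  row 4: fits
  row 5: blocked -> lock at row 4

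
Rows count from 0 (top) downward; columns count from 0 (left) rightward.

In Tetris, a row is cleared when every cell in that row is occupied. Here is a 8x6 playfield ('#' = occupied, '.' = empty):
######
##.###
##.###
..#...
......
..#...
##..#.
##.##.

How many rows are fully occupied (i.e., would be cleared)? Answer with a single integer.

Answer: 1

Derivation:
Check each row:
  row 0: 0 empty cells -> FULL (clear)
  row 1: 1 empty cell -> not full
  row 2: 1 empty cell -> not full
  row 3: 5 empty cells -> not full
  row 4: 6 empty cells -> not full
  row 5: 5 empty cells -> not full
  row 6: 3 empty cells -> not full
  row 7: 2 empty cells -> not full
Total rows cleared: 1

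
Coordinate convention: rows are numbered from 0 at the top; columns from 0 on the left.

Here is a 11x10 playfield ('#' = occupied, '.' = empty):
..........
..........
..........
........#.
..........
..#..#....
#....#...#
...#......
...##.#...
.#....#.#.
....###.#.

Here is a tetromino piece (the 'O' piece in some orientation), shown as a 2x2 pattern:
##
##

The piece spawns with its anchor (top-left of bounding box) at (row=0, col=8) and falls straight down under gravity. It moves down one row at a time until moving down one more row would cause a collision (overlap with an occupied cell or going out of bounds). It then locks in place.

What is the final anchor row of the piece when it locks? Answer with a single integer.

Answer: 1

Derivation:
Spawn at (row=0, col=8). Try each row:
  row 0: fits
  row 1: fits
  row 2: blocked -> lock at row 1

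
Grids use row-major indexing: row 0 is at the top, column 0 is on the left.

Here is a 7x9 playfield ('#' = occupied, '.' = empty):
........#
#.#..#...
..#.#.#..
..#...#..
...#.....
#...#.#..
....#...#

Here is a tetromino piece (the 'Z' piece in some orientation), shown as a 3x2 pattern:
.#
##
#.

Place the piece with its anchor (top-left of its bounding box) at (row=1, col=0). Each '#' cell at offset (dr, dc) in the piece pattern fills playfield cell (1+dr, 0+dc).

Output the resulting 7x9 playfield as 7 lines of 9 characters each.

Fill (1+0,0+1) = (1,1)
Fill (1+1,0+0) = (2,0)
Fill (1+1,0+1) = (2,1)
Fill (1+2,0+0) = (3,0)

Answer: ........#
###..#...
###.#.#..
#.#...#..
...#.....
#...#.#..
....#...#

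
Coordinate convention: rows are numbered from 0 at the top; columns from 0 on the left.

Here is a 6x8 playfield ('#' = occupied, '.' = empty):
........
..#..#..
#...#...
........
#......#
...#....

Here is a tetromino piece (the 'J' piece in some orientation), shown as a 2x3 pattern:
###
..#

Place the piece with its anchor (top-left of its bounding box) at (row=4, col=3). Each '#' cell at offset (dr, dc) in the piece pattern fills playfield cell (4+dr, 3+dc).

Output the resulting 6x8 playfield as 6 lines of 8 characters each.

Fill (4+0,3+0) = (4,3)
Fill (4+0,3+1) = (4,4)
Fill (4+0,3+2) = (4,5)
Fill (4+1,3+2) = (5,5)

Answer: ........
..#..#..
#...#...
........
#..###.#
...#.#..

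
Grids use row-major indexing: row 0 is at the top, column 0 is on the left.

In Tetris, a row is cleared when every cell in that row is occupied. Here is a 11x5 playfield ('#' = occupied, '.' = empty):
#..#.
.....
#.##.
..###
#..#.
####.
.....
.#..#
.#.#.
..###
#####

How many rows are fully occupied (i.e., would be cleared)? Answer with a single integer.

Answer: 1

Derivation:
Check each row:
  row 0: 3 empty cells -> not full
  row 1: 5 empty cells -> not full
  row 2: 2 empty cells -> not full
  row 3: 2 empty cells -> not full
  row 4: 3 empty cells -> not full
  row 5: 1 empty cell -> not full
  row 6: 5 empty cells -> not full
  row 7: 3 empty cells -> not full
  row 8: 3 empty cells -> not full
  row 9: 2 empty cells -> not full
  row 10: 0 empty cells -> FULL (clear)
Total rows cleared: 1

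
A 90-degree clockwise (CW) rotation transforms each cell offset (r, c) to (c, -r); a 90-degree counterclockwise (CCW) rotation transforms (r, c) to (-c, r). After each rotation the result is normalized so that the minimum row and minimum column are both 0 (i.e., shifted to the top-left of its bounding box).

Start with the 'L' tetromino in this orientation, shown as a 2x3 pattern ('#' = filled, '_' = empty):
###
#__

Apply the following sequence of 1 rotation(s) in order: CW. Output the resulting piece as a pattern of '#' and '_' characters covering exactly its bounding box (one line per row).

Start:
###
#__
After rotation 1 (CW):
##
_#
_#

Answer: ##
_#
_#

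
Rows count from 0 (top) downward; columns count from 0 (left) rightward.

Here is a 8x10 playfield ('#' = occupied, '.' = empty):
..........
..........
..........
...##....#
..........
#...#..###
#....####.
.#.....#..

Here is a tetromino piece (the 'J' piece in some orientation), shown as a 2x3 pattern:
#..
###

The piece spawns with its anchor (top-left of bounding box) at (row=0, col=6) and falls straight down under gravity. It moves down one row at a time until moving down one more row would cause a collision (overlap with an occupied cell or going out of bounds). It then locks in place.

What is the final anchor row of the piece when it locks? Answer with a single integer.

Spawn at (row=0, col=6). Try each row:
  row 0: fits
  row 1: fits
  row 2: fits
  row 3: fits
  row 4: blocked -> lock at row 3

Answer: 3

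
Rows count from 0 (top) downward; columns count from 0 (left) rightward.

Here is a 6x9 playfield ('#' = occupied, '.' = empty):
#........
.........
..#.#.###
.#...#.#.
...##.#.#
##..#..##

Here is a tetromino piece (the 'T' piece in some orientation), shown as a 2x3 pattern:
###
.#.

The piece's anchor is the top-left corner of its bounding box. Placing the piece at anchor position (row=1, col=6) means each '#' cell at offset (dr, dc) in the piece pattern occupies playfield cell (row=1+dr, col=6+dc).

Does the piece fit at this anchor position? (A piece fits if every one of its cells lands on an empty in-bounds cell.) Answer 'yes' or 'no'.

Answer: no

Derivation:
Check each piece cell at anchor (1, 6):
  offset (0,0) -> (1,6): empty -> OK
  offset (0,1) -> (1,7): empty -> OK
  offset (0,2) -> (1,8): empty -> OK
  offset (1,1) -> (2,7): occupied ('#') -> FAIL
All cells valid: no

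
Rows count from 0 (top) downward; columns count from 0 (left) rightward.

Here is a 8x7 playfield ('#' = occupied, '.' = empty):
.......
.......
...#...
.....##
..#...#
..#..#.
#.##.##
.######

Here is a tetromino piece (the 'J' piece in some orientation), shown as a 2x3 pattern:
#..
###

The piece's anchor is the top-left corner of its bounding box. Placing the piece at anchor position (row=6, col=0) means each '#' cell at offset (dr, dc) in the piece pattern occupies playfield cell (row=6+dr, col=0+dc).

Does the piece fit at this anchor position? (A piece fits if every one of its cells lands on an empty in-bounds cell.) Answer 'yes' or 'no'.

Answer: no

Derivation:
Check each piece cell at anchor (6, 0):
  offset (0,0) -> (6,0): occupied ('#') -> FAIL
  offset (1,0) -> (7,0): empty -> OK
  offset (1,1) -> (7,1): occupied ('#') -> FAIL
  offset (1,2) -> (7,2): occupied ('#') -> FAIL
All cells valid: no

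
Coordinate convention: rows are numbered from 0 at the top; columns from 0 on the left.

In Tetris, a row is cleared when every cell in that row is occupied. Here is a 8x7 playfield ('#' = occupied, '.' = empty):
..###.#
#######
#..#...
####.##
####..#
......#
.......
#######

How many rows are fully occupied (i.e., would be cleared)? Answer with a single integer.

Check each row:
  row 0: 3 empty cells -> not full
  row 1: 0 empty cells -> FULL (clear)
  row 2: 5 empty cells -> not full
  row 3: 1 empty cell -> not full
  row 4: 2 empty cells -> not full
  row 5: 6 empty cells -> not full
  row 6: 7 empty cells -> not full
  row 7: 0 empty cells -> FULL (clear)
Total rows cleared: 2

Answer: 2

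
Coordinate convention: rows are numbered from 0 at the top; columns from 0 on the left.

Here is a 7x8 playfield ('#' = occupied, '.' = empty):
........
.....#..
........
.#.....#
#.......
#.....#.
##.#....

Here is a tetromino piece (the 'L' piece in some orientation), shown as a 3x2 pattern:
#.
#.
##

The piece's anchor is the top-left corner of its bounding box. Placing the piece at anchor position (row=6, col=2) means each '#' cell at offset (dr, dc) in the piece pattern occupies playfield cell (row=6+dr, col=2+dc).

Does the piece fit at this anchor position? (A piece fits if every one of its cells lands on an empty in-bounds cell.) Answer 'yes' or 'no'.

Answer: no

Derivation:
Check each piece cell at anchor (6, 2):
  offset (0,0) -> (6,2): empty -> OK
  offset (1,0) -> (7,2): out of bounds -> FAIL
  offset (2,0) -> (8,2): out of bounds -> FAIL
  offset (2,1) -> (8,3): out of bounds -> FAIL
All cells valid: no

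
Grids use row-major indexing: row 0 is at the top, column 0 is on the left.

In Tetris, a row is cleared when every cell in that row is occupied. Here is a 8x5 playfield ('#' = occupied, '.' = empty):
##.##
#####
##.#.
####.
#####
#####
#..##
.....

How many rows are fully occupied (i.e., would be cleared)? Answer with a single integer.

Answer: 3

Derivation:
Check each row:
  row 0: 1 empty cell -> not full
  row 1: 0 empty cells -> FULL (clear)
  row 2: 2 empty cells -> not full
  row 3: 1 empty cell -> not full
  row 4: 0 empty cells -> FULL (clear)
  row 5: 0 empty cells -> FULL (clear)
  row 6: 2 empty cells -> not full
  row 7: 5 empty cells -> not full
Total rows cleared: 3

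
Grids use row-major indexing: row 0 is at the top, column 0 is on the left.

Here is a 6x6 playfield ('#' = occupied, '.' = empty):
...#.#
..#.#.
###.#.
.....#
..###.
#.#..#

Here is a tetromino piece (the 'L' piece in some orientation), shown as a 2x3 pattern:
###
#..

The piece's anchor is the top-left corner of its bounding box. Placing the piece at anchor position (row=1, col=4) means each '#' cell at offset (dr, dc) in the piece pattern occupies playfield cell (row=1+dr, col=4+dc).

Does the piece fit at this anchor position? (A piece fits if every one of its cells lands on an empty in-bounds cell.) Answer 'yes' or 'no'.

Answer: no

Derivation:
Check each piece cell at anchor (1, 4):
  offset (0,0) -> (1,4): occupied ('#') -> FAIL
  offset (0,1) -> (1,5): empty -> OK
  offset (0,2) -> (1,6): out of bounds -> FAIL
  offset (1,0) -> (2,4): occupied ('#') -> FAIL
All cells valid: no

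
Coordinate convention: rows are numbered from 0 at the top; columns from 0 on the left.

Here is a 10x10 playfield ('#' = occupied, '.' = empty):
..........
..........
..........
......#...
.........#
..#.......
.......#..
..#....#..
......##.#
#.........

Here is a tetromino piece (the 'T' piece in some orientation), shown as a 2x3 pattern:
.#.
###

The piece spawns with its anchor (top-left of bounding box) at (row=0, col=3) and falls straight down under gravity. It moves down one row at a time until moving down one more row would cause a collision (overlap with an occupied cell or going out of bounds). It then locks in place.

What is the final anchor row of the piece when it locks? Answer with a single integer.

Spawn at (row=0, col=3). Try each row:
  row 0: fits
  row 1: fits
  row 2: fits
  row 3: fits
  row 4: fits
  row 5: fits
  row 6: fits
  row 7: fits
  row 8: fits
  row 9: blocked -> lock at row 8

Answer: 8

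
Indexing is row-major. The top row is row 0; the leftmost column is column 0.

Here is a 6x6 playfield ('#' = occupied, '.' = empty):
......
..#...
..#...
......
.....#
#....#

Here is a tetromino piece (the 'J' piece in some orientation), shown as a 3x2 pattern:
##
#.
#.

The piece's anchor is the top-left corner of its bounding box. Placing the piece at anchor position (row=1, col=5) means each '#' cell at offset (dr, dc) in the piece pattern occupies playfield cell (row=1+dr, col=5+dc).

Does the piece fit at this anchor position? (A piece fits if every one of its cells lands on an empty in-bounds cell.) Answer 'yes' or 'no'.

Check each piece cell at anchor (1, 5):
  offset (0,0) -> (1,5): empty -> OK
  offset (0,1) -> (1,6): out of bounds -> FAIL
  offset (1,0) -> (2,5): empty -> OK
  offset (2,0) -> (3,5): empty -> OK
All cells valid: no

Answer: no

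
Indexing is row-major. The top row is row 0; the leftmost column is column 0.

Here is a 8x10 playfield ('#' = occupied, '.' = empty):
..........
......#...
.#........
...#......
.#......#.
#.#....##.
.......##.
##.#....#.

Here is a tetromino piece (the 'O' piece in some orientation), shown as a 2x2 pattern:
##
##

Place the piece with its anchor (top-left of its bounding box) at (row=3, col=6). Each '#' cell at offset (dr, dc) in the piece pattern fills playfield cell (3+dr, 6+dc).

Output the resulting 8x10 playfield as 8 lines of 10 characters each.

Answer: ..........
......#...
.#........
...#..##..
.#....###.
#.#....##.
.......##.
##.#....#.

Derivation:
Fill (3+0,6+0) = (3,6)
Fill (3+0,6+1) = (3,7)
Fill (3+1,6+0) = (4,6)
Fill (3+1,6+1) = (4,7)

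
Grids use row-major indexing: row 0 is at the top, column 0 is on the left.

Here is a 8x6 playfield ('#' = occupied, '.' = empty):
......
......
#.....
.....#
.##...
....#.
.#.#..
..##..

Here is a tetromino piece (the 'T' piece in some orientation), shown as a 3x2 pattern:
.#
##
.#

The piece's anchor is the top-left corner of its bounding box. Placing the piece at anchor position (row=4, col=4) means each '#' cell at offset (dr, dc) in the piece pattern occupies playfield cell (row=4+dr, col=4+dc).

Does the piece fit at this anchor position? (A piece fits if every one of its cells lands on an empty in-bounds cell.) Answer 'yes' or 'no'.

Answer: no

Derivation:
Check each piece cell at anchor (4, 4):
  offset (0,1) -> (4,5): empty -> OK
  offset (1,0) -> (5,4): occupied ('#') -> FAIL
  offset (1,1) -> (5,5): empty -> OK
  offset (2,1) -> (6,5): empty -> OK
All cells valid: no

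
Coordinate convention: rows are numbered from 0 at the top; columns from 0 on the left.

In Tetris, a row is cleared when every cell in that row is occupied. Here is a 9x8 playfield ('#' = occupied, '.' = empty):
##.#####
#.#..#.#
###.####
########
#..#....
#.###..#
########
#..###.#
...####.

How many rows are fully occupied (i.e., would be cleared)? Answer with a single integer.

Check each row:
  row 0: 1 empty cell -> not full
  row 1: 4 empty cells -> not full
  row 2: 1 empty cell -> not full
  row 3: 0 empty cells -> FULL (clear)
  row 4: 6 empty cells -> not full
  row 5: 3 empty cells -> not full
  row 6: 0 empty cells -> FULL (clear)
  row 7: 3 empty cells -> not full
  row 8: 4 empty cells -> not full
Total rows cleared: 2

Answer: 2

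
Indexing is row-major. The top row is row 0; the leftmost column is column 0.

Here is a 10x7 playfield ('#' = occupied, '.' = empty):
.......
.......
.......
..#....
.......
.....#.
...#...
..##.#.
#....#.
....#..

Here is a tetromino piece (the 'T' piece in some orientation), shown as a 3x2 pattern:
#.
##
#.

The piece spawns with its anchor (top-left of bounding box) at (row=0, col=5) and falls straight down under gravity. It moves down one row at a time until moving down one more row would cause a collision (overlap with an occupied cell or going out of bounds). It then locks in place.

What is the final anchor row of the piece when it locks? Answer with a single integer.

Answer: 2

Derivation:
Spawn at (row=0, col=5). Try each row:
  row 0: fits
  row 1: fits
  row 2: fits
  row 3: blocked -> lock at row 2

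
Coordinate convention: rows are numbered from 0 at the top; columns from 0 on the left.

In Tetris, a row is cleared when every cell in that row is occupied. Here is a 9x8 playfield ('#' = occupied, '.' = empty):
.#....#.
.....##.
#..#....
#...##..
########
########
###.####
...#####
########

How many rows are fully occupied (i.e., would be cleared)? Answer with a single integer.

Answer: 3

Derivation:
Check each row:
  row 0: 6 empty cells -> not full
  row 1: 6 empty cells -> not full
  row 2: 6 empty cells -> not full
  row 3: 5 empty cells -> not full
  row 4: 0 empty cells -> FULL (clear)
  row 5: 0 empty cells -> FULL (clear)
  row 6: 1 empty cell -> not full
  row 7: 3 empty cells -> not full
  row 8: 0 empty cells -> FULL (clear)
Total rows cleared: 3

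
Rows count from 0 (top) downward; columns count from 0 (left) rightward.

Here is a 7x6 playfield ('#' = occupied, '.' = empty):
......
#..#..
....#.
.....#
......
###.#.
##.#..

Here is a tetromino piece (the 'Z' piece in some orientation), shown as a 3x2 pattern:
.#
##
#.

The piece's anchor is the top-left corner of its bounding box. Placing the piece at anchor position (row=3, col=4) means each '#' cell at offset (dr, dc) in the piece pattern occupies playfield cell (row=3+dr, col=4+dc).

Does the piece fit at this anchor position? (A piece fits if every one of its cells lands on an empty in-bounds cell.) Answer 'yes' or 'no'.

Check each piece cell at anchor (3, 4):
  offset (0,1) -> (3,5): occupied ('#') -> FAIL
  offset (1,0) -> (4,4): empty -> OK
  offset (1,1) -> (4,5): empty -> OK
  offset (2,0) -> (5,4): occupied ('#') -> FAIL
All cells valid: no

Answer: no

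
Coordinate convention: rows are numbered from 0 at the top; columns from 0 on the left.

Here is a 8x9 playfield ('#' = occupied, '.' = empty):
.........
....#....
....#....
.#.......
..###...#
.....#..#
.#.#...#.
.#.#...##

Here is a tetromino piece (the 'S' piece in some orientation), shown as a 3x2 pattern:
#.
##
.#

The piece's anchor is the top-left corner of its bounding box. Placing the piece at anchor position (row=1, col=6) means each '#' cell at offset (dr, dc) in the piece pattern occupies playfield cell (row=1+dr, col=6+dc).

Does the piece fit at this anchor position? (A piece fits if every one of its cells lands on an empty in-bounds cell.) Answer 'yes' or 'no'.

Answer: yes

Derivation:
Check each piece cell at anchor (1, 6):
  offset (0,0) -> (1,6): empty -> OK
  offset (1,0) -> (2,6): empty -> OK
  offset (1,1) -> (2,7): empty -> OK
  offset (2,1) -> (3,7): empty -> OK
All cells valid: yes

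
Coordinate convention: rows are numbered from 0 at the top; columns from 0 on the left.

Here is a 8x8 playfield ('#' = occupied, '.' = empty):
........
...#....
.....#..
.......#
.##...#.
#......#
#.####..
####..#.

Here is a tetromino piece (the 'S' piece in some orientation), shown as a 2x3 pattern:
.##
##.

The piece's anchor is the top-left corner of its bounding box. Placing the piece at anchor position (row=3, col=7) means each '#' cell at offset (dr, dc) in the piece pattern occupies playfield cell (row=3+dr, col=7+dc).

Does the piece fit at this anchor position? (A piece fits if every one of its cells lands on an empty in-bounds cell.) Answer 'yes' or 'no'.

Answer: no

Derivation:
Check each piece cell at anchor (3, 7):
  offset (0,1) -> (3,8): out of bounds -> FAIL
  offset (0,2) -> (3,9): out of bounds -> FAIL
  offset (1,0) -> (4,7): empty -> OK
  offset (1,1) -> (4,8): out of bounds -> FAIL
All cells valid: no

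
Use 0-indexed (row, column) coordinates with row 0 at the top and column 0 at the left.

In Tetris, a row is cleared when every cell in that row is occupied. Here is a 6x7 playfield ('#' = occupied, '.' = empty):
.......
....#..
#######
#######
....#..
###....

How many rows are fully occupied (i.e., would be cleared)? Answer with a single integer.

Check each row:
  row 0: 7 empty cells -> not full
  row 1: 6 empty cells -> not full
  row 2: 0 empty cells -> FULL (clear)
  row 3: 0 empty cells -> FULL (clear)
  row 4: 6 empty cells -> not full
  row 5: 4 empty cells -> not full
Total rows cleared: 2

Answer: 2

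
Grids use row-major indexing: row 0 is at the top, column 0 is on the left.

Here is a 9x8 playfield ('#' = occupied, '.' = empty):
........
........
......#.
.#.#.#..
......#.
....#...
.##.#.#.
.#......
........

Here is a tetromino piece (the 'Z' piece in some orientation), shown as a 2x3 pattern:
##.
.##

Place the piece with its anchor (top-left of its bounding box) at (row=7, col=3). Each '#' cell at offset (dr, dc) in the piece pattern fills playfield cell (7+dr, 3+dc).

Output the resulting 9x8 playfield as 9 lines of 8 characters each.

Answer: ........
........
......#.
.#.#.#..
......#.
....#...
.##.#.#.
.#.##...
....##..

Derivation:
Fill (7+0,3+0) = (7,3)
Fill (7+0,3+1) = (7,4)
Fill (7+1,3+1) = (8,4)
Fill (7+1,3+2) = (8,5)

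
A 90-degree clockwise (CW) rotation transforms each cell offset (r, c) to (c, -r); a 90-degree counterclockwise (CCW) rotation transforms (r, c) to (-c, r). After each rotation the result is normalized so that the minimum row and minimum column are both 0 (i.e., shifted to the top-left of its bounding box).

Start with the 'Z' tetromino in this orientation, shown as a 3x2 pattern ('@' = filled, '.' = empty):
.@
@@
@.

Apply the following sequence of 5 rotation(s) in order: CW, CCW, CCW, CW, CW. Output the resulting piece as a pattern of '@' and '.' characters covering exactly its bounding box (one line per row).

Start:
.@
@@
@.
After rotation 1 (CW):
@@.
.@@
After rotation 2 (CCW):
.@
@@
@.
After rotation 3 (CCW):
@@.
.@@
After rotation 4 (CW):
.@
@@
@.
After rotation 5 (CW):
@@.
.@@

Answer: @@.
.@@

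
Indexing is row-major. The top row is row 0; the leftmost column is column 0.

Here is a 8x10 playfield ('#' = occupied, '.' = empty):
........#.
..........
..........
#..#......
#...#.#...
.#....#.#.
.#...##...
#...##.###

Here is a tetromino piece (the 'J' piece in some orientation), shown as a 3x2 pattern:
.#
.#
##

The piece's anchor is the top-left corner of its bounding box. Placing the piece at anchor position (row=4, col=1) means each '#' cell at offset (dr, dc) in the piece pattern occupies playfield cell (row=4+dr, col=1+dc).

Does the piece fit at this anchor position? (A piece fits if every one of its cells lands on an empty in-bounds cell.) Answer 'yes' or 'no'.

Answer: no

Derivation:
Check each piece cell at anchor (4, 1):
  offset (0,1) -> (4,2): empty -> OK
  offset (1,1) -> (5,2): empty -> OK
  offset (2,0) -> (6,1): occupied ('#') -> FAIL
  offset (2,1) -> (6,2): empty -> OK
All cells valid: no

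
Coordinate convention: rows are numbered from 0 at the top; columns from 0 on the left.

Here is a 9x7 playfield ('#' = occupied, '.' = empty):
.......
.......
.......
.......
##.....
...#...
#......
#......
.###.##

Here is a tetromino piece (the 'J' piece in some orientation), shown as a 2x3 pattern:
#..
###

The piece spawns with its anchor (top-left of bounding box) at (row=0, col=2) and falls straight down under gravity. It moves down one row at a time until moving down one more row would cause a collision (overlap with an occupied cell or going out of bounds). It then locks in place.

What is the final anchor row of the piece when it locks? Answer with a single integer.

Spawn at (row=0, col=2). Try each row:
  row 0: fits
  row 1: fits
  row 2: fits
  row 3: fits
  row 4: blocked -> lock at row 3

Answer: 3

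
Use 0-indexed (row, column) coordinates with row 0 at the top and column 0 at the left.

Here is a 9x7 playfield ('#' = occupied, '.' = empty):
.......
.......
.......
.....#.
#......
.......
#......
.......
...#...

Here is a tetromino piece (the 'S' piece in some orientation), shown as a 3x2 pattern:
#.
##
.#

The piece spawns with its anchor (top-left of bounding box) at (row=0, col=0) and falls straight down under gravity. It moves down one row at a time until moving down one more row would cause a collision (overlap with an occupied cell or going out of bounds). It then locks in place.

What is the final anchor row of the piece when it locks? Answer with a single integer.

Spawn at (row=0, col=0). Try each row:
  row 0: fits
  row 1: fits
  row 2: fits
  row 3: blocked -> lock at row 2

Answer: 2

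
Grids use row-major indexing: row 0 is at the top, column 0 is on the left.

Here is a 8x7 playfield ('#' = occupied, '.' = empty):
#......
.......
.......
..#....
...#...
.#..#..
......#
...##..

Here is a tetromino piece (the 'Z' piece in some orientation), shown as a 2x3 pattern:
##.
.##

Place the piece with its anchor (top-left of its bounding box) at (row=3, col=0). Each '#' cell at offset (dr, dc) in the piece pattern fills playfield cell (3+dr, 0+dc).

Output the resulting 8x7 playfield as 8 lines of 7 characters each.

Answer: #......
.......
.......
###....
.###...
.#..#..
......#
...##..

Derivation:
Fill (3+0,0+0) = (3,0)
Fill (3+0,0+1) = (3,1)
Fill (3+1,0+1) = (4,1)
Fill (3+1,0+2) = (4,2)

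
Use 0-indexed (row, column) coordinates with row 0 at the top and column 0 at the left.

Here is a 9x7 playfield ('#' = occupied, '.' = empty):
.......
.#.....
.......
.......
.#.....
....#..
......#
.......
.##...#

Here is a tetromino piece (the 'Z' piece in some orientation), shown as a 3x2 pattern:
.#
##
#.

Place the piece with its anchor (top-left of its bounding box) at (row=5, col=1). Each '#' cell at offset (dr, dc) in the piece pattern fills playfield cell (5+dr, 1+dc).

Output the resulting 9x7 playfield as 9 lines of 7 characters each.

Answer: .......
.#.....
.......
.......
.#.....
..#.#..
.##...#
.#.....
.##...#

Derivation:
Fill (5+0,1+1) = (5,2)
Fill (5+1,1+0) = (6,1)
Fill (5+1,1+1) = (6,2)
Fill (5+2,1+0) = (7,1)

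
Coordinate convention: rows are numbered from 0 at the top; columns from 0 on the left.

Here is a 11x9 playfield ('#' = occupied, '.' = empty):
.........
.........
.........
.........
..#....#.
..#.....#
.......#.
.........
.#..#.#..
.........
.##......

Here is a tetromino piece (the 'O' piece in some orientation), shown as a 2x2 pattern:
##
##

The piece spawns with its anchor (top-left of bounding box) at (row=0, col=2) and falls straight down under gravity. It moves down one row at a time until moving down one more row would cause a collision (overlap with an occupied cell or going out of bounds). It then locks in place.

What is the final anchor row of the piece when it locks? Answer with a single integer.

Spawn at (row=0, col=2). Try each row:
  row 0: fits
  row 1: fits
  row 2: fits
  row 3: blocked -> lock at row 2

Answer: 2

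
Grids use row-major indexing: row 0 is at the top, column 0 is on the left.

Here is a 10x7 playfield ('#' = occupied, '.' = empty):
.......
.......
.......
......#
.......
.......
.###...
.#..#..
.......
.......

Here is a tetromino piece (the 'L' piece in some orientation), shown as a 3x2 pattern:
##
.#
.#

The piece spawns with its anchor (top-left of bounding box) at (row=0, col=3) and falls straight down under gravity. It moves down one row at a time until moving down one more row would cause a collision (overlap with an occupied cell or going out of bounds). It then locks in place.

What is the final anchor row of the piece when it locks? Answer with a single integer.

Answer: 4

Derivation:
Spawn at (row=0, col=3). Try each row:
  row 0: fits
  row 1: fits
  row 2: fits
  row 3: fits
  row 4: fits
  row 5: blocked -> lock at row 4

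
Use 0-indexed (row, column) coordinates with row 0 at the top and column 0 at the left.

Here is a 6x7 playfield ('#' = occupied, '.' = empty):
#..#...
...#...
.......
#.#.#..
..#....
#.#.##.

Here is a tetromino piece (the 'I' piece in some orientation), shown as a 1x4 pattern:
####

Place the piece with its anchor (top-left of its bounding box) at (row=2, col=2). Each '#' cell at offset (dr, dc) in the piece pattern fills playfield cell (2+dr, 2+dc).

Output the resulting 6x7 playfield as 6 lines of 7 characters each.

Fill (2+0,2+0) = (2,2)
Fill (2+0,2+1) = (2,3)
Fill (2+0,2+2) = (2,4)
Fill (2+0,2+3) = (2,5)

Answer: #..#...
...#...
..####.
#.#.#..
..#....
#.#.##.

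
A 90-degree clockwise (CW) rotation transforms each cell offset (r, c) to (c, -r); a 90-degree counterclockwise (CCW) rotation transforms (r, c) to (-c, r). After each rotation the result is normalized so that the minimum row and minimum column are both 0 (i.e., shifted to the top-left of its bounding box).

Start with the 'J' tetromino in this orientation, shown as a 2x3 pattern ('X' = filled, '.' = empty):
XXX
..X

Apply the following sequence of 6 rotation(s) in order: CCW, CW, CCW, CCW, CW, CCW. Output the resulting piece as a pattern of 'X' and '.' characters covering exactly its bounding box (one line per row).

Start:
XXX
..X
After rotation 1 (CCW):
XX
X.
X.
After rotation 2 (CW):
XXX
..X
After rotation 3 (CCW):
XX
X.
X.
After rotation 4 (CCW):
X..
XXX
After rotation 5 (CW):
XX
X.
X.
After rotation 6 (CCW):
X..
XXX

Answer: X..
XXX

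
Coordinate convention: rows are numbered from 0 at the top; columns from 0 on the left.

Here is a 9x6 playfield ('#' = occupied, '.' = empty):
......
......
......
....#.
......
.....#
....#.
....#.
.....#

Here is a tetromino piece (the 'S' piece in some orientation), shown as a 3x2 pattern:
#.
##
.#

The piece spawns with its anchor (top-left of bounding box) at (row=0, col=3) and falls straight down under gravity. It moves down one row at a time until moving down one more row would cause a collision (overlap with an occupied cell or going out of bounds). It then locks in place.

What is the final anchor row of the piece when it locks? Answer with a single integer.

Spawn at (row=0, col=3). Try each row:
  row 0: fits
  row 1: blocked -> lock at row 0

Answer: 0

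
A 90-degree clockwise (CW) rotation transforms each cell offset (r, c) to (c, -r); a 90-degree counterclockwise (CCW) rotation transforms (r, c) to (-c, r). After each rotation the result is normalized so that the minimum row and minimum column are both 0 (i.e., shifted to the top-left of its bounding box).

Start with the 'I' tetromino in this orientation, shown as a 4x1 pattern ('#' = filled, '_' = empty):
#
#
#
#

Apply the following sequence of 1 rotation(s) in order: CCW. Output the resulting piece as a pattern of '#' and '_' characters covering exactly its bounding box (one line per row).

Start:
#
#
#
#
After rotation 1 (CCW):
####

Answer: ####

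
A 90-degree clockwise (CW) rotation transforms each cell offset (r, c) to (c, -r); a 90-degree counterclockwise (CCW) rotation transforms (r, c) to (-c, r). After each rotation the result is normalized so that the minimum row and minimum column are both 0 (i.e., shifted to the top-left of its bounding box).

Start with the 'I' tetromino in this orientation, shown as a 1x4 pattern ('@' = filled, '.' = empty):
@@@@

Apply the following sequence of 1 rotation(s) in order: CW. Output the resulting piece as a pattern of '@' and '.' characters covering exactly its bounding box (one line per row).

Answer: @
@
@
@

Derivation:
Start:
@@@@
After rotation 1 (CW):
@
@
@
@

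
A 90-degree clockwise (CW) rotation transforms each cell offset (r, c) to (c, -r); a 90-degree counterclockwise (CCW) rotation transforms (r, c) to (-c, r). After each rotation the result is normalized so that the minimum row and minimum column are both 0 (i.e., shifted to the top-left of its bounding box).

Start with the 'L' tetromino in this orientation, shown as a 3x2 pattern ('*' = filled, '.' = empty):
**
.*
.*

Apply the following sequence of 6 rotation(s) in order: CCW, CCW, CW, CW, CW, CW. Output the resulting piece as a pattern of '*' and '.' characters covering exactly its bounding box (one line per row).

Answer: *.
*.
**

Derivation:
Start:
**
.*
.*
After rotation 1 (CCW):
***
*..
After rotation 2 (CCW):
*.
*.
**
After rotation 3 (CW):
***
*..
After rotation 4 (CW):
**
.*
.*
After rotation 5 (CW):
..*
***
After rotation 6 (CW):
*.
*.
**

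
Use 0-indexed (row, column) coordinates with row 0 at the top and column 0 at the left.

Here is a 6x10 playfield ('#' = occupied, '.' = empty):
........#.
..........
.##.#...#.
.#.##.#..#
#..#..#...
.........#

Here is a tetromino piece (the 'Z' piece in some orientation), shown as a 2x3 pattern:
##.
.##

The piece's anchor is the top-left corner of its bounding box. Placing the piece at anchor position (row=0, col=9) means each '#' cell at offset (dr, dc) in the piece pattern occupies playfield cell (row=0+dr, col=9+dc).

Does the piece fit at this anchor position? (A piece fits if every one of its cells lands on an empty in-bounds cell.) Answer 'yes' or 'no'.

Check each piece cell at anchor (0, 9):
  offset (0,0) -> (0,9): empty -> OK
  offset (0,1) -> (0,10): out of bounds -> FAIL
  offset (1,1) -> (1,10): out of bounds -> FAIL
  offset (1,2) -> (1,11): out of bounds -> FAIL
All cells valid: no

Answer: no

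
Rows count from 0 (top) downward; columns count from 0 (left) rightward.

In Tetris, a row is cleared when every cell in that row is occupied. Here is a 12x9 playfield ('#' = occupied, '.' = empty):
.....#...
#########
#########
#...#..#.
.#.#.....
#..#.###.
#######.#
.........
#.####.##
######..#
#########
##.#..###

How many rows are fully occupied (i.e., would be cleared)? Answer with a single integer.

Answer: 3

Derivation:
Check each row:
  row 0: 8 empty cells -> not full
  row 1: 0 empty cells -> FULL (clear)
  row 2: 0 empty cells -> FULL (clear)
  row 3: 6 empty cells -> not full
  row 4: 7 empty cells -> not full
  row 5: 4 empty cells -> not full
  row 6: 1 empty cell -> not full
  row 7: 9 empty cells -> not full
  row 8: 2 empty cells -> not full
  row 9: 2 empty cells -> not full
  row 10: 0 empty cells -> FULL (clear)
  row 11: 3 empty cells -> not full
Total rows cleared: 3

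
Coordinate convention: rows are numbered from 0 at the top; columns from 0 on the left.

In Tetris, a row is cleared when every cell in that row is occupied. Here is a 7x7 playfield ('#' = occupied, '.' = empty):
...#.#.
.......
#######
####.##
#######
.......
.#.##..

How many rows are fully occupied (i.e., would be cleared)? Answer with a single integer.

Answer: 2

Derivation:
Check each row:
  row 0: 5 empty cells -> not full
  row 1: 7 empty cells -> not full
  row 2: 0 empty cells -> FULL (clear)
  row 3: 1 empty cell -> not full
  row 4: 0 empty cells -> FULL (clear)
  row 5: 7 empty cells -> not full
  row 6: 4 empty cells -> not full
Total rows cleared: 2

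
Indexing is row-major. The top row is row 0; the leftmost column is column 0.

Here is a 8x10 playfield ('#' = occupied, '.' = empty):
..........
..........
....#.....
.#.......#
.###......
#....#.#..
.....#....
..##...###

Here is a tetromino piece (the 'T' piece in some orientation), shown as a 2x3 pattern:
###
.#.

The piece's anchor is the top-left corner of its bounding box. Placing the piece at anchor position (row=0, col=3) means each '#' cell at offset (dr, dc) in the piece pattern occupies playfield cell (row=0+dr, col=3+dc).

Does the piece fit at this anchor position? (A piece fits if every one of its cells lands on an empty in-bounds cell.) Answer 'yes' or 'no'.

Check each piece cell at anchor (0, 3):
  offset (0,0) -> (0,3): empty -> OK
  offset (0,1) -> (0,4): empty -> OK
  offset (0,2) -> (0,5): empty -> OK
  offset (1,1) -> (1,4): empty -> OK
All cells valid: yes

Answer: yes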